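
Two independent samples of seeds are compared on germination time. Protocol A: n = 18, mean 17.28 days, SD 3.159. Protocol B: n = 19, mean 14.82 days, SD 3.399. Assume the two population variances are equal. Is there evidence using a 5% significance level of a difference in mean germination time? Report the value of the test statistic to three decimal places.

Let group 1 = protocol A, group 2 = protocol B. H0: μ_1 = μ_2; H1: μ_1 ≠ μ_2 (two-sample pooled-variance t-test, two-sided).
s_p² = [(18−1)·3.159² + (19−1)·3.399²]/(18+19−2) = 10.7887
t = (17.28 − 14.82)/√[10.7887·(1/18 + 1/19)] = 2.277
df = n₁ + n₂ − 2 = 35
Two-sided p-value ≈ 0.0290
Since p ≈ 0.0290 < α = 0.05, reject H0; the evidence is statistically significant.

2.277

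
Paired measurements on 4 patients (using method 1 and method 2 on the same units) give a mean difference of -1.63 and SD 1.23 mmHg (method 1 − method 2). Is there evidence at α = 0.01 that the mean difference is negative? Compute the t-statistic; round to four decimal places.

-2.6504

H0: μ_d = 0; H1: μ_d < 0 (paired t-test on the differences, left-tailed).
t = d̄/(s_d/√n) = -1.63/(1.23/√4) = -2.6504
df = n − 1 = 3
p-value = P(T ≤ -2.6504) ≈ 0.0385
Since p ≈ 0.0385 > α = 0.01, fail to reject H0; the evidence is not statistically significant.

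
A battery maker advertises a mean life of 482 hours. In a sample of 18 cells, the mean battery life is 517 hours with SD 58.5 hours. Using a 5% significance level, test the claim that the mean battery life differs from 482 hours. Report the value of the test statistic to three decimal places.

H0: μ = 482; H1: μ ≠ 482 (one-sample t-test, two-sided).
t = (x̄ − μ₀)/(s/√n) = (517 − 482)/(58.5/√18) = 2.538
df = n − 1 = 17
Two-sided p-value ≈ 0.0212
Since p ≈ 0.0212 < α = 0.05, reject H0; the evidence is statistically significant.

2.538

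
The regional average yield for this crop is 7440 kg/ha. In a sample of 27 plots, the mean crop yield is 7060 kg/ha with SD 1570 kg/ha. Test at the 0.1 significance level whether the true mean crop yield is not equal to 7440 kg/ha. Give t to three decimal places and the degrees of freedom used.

H0: μ = 7440; H1: μ ≠ 7440 (one-sample t-test, two-sided).
t = (x̄ − μ₀)/(s/√n) = (7060 − 7440)/(1570/√27) = -1.258
df = n − 1 = 26
Two-sided p-value ≈ 0.220
Since p ≈ 0.220 > α = 0.1, fail to reject H0; the evidence is not statistically significant.

t = -1.258, df = 26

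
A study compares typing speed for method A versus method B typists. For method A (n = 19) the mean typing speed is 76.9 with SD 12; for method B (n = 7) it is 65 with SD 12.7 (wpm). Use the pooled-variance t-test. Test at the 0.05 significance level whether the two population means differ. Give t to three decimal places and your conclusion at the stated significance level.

t = 2.210; reject H0

Let group 1 = method A, group 2 = method B. H0: μ_1 = μ_2; H1: μ_1 ≠ μ_2 (two-sample pooled-variance t-test, two-sided).
s_p² = [(19−1)·12² + (7−1)·12.7²]/(19+7−2) = 148.322
t = (76.9 − 65)/√[148.322·(1/19 + 1/7)] = 2.210
df = n₁ + n₂ − 2 = 24
Two-sided p-value ≈ 0.037
Since p ≈ 0.037 < α = 0.05, reject H0; the evidence is statistically significant.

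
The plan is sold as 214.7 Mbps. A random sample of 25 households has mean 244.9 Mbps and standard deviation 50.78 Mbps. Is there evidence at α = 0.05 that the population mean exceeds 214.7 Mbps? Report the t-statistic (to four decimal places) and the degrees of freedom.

H0: μ = 214.7; H1: μ > 214.7 (one-sample t-test, right-tailed).
t = (x̄ − μ₀)/(s/√n) = (244.9 − 214.7)/(50.78/√25) = 2.9736
df = n − 1 = 24
p-value = P(T ≥ 2.9736) ≈ 0.0033
Since p ≈ 0.0033 < α = 0.05, reject H0; the data support H1.

t = 2.9736, df = 24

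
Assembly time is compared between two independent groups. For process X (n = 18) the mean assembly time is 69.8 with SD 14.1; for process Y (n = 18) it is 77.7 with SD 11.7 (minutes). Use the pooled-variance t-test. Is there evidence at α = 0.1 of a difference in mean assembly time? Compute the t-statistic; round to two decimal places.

Let group 1 = process X, group 2 = process Y. H0: μ_1 = μ_2; H1: μ_1 ≠ μ_2 (two-sample pooled-variance t-test, two-sided).
s_p² = [(18−1)·14.1² + (18−1)·11.7²]/(18+18−2) = 167.85
t = (69.8 − 77.7)/√[167.85·(1/18 + 1/18)] = -1.83
df = n₁ + n₂ − 2 = 34
Two-sided p-value ≈ 0.076
Since p ≈ 0.076 < α = 0.1, reject H0; the data support H1.

-1.83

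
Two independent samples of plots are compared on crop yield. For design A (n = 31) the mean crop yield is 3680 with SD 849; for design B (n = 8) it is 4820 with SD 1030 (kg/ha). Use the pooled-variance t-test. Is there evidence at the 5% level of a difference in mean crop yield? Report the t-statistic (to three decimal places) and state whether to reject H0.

t = -3.244; reject H0

Let group 1 = design A, group 2 = design B. H0: μ_1 = μ_2; H1: μ_1 ≠ μ_2 (two-sample pooled-variance t-test, two-sided).
s_p² = [(31−1)·849² + (8−1)·1030²]/(31+8−2) = 785144
t = (3680 − 4820)/√[785144·(1/31 + 1/8)] = -3.244
df = n₁ + n₂ − 2 = 37
Two-sided p-value ≈ 0.0025
Since p ≈ 0.0025 < α = 0.05, reject H0; the evidence is statistically significant.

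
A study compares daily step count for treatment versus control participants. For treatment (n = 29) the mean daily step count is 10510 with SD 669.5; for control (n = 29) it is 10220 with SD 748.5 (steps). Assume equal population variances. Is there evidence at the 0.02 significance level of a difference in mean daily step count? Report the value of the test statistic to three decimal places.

1.555

Let group 1 = treatment, group 2 = control. H0: μ_1 = μ_2; H1: μ_1 ≠ μ_2 (two-sample pooled-variance t-test, two-sided).
s_p² = [(29−1)·669.5² + (29−1)·748.5²]/(29+29−2) = 504241
t = (10510 − 10220)/√[504241·(1/29 + 1/29)] = 1.555
df = n₁ + n₂ − 2 = 56
Two-sided p-value ≈ 0.126
Since p ≈ 0.126 > α = 0.02, fail to reject H0; the data do not provide sufficient evidence against H0.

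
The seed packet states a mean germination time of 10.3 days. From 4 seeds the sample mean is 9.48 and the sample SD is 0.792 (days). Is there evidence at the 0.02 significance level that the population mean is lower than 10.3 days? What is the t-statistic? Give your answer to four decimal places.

-2.0707

H0: μ = 10.3; H1: μ < 10.3 (one-sample t-test, left-tailed).
t = (x̄ − μ₀)/(s/√n) = (9.48 − 10.3)/(0.792/√4) = -2.0707
df = n − 1 = 3
p-value = P(T ≤ -2.0707) ≈ 0.065
Since p ≈ 0.065 > α = 0.02, fail to reject H0; the data do not provide sufficient evidence against H0.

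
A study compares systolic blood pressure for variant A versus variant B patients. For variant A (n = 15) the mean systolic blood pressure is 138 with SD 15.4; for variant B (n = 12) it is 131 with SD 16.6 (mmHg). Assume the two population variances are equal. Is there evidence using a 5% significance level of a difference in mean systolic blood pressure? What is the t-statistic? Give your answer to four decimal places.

Let group 1 = variant A, group 2 = variant B. H0: μ_1 = μ_2; H1: μ_1 ≠ μ_2 (two-sample pooled-variance t-test, two-sided).
s_p² = [(15−1)·15.4² + (12−1)·16.6²]/(15+12−2) = 254.056
t = (138 − 131)/√[254.056·(1/15 + 1/12)] = 1.1339
df = n₁ + n₂ − 2 = 25
Two-sided p-value ≈ 0.2676
Since p ≈ 0.2676 > α = 0.05, fail to reject H0; the data do not provide sufficient evidence against H0.

1.1339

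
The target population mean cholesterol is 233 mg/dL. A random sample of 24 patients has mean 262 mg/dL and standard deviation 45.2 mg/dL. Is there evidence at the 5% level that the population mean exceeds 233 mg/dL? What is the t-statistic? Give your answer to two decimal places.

H0: μ = 233; H1: μ > 233 (one-sample t-test, right-tailed).
t = (x̄ − μ₀)/(s/√n) = (262 − 233)/(45.2/√24) = 3.14
df = n − 1 = 23
p-value = P(T ≥ 3.14) ≈ 0.0023
Since p ≈ 0.0023 < α = 0.05, reject H0; the data support H1.

3.14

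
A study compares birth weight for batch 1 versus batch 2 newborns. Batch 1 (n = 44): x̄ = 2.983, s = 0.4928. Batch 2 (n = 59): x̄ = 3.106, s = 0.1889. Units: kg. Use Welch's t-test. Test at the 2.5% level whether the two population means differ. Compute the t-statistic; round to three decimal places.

-1.572

Let group 1 = batch 1, group 2 = batch 2. H0: μ_1 = μ_2; H1: μ_1 ≠ μ_2 (Welch's two-sample t-test, two-sided).
t = (x̄_1 − x̄_2)/√(s_1²/n_1 + s_2²/n_2) = (2.983 − 3.106)/√(0.4928²/44 + 0.1889²/59) = -1.572
Welch–Satterthwaite df ≈ 52.47
Two-sided p-value ≈ 0.122
Since p ≈ 0.122 > α = 0.025, fail to reject H0; the evidence is not statistically significant.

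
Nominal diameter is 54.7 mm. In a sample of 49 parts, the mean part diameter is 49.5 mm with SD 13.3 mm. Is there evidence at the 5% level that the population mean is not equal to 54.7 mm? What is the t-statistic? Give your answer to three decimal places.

H0: μ = 54.7; H1: μ ≠ 54.7 (one-sample t-test, two-sided).
t = (x̄ − μ₀)/(s/√n) = (49.5 − 54.7)/(13.3/√49) = -2.737
df = n − 1 = 48
Two-sided p-value ≈ 0.0087
Since p ≈ 0.0087 < α = 0.05, reject H0; the evidence is statistically significant.

-2.737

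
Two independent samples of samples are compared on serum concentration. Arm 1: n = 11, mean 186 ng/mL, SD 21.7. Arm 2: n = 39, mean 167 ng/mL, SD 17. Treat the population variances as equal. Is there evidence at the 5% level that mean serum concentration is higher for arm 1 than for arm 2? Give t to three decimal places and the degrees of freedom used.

Let group 1 = arm 1, group 2 = arm 2. H0: μ_1 = μ_2; H1: μ_1 > μ_2 (two-sample pooled-variance t-test, right-tailed).
s_p² = [(11−1)·21.7² + (39−1)·17²]/(11+39−2) = 326.894
t = (186 − 167)/√[326.894·(1/11 + 1/39)] = 3.078
df = n₁ + n₂ − 2 = 48
p-value = P(T ≥ 3.078) ≈ 0.0017
Since p ≈ 0.0017 < α = 0.05, reject H0; the data support H1.

t = 3.078, df = 48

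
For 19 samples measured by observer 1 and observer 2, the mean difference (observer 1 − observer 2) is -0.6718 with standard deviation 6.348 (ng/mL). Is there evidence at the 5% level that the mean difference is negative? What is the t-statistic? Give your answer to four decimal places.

H0: μ_d = 0; H1: μ_d < 0 (paired t-test on the differences, left-tailed).
t = d̄/(s_d/√n) = -0.6718/(6.348/√19) = -0.4613
df = n − 1 = 18
p-value = P(T ≤ -0.4613) ≈ 0.325
Since p ≈ 0.325 > α = 0.05, fail to reject H0; the data do not provide sufficient evidence against H0.

-0.4613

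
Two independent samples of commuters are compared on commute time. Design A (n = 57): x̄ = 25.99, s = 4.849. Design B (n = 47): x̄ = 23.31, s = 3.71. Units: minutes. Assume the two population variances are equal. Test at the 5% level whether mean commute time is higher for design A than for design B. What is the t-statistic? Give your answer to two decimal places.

Let group 1 = design A, group 2 = design B. H0: μ_1 = μ_2; H1: μ_1 > μ_2 (two-sample pooled-variance t-test, right-tailed).
s_p² = [(57−1)·4.849² + (47−1)·3.71²]/(57+47−2) = 19.1163
t = (25.99 − 23.31)/√[19.1163·(1/57 + 1/47)] = 3.11
df = n₁ + n₂ − 2 = 102
p-value = P(T ≥ 3.11) ≈ 0.0012
Since p ≈ 0.0012 < α = 0.05, reject H0; the data support H1.

3.11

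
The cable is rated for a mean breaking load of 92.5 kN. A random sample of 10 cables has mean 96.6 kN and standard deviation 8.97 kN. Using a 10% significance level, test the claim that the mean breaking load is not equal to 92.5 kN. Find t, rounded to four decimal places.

H0: μ = 92.5; H1: μ ≠ 92.5 (one-sample t-test, two-sided).
t = (x̄ − μ₀)/(s/√n) = (96.6 − 92.5)/(8.97/√10) = 1.4454
df = n − 1 = 9
Two-sided p-value ≈ 0.1822
Since p ≈ 0.1822 > α = 0.1, fail to reject H0; the data do not provide sufficient evidence against H0.

1.4454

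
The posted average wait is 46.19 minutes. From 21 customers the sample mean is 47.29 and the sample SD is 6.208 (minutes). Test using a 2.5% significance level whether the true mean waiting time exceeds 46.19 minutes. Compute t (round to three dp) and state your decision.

t = 0.812; fail to reject H0

H0: μ = 46.19; H1: μ > 46.19 (one-sample t-test, right-tailed).
t = (x̄ − μ₀)/(s/√n) = (47.29 − 46.19)/(6.208/√21) = 0.812
df = n − 1 = 20
p-value = P(T ≥ 0.812) ≈ 0.213
Since p ≈ 0.213 > α = 0.025, fail to reject H0; the data do not provide sufficient evidence against H0.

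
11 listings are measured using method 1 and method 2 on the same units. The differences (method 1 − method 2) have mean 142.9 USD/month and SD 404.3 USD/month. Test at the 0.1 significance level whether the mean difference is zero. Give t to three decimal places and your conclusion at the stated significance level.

H0: μ_d = 0; H1: μ_d ≠ 0 (paired t-test on the differences, two-sided).
t = d̄/(s_d/√n) = 142.9/(404.3/√11) = 1.172
df = n − 1 = 10
Two-sided p-value ≈ 0.268
Since p ≈ 0.268 > α = 0.1, fail to reject H0; the data do not provide sufficient evidence against H0.

t = 1.172; fail to reject H0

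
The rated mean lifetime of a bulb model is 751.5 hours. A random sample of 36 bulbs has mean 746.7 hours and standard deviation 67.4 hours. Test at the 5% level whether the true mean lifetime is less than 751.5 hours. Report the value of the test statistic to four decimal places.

H0: μ = 751.5; H1: μ < 751.5 (one-sample t-test, left-tailed).
t = (x̄ − μ₀)/(s/√n) = (746.7 − 751.5)/(67.4/√36) = -0.4273
df = n − 1 = 35
p-value = P(T ≤ -0.4273) ≈ 0.3359
Since p ≈ 0.3359 > α = 0.05, fail to reject H0; the data do not provide sufficient evidence against H0.

-0.4273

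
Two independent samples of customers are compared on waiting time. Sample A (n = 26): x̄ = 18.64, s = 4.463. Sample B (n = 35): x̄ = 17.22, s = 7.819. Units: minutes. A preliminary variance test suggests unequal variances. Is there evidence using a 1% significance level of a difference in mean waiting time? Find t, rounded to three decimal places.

Let group 1 = sample A, group 2 = sample B. H0: μ_1 = μ_2; H1: μ_1 ≠ μ_2 (Welch's two-sample t-test, two-sided).
t = (x̄_1 − x̄_2)/√(s_1²/n_1 + s_2²/n_2) = (18.64 − 17.22)/√(4.463²/26 + 7.819²/35) = 0.896
Welch–Satterthwaite df ≈ 55.77
Two-sided p-value ≈ 0.374
Since p ≈ 0.374 > α = 0.01, fail to reject H0; the data do not provide sufficient evidence against H0.

0.896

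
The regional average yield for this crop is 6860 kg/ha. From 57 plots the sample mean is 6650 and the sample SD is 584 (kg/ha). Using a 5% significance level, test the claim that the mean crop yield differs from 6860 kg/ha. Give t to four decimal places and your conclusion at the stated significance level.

t = -2.7148; reject H0

H0: μ = 6860; H1: μ ≠ 6860 (one-sample t-test, two-sided).
t = (x̄ − μ₀)/(s/√n) = (6650 − 6860)/(584/√57) = -2.7148
df = n − 1 = 56
Two-sided p-value ≈ 0.0088
Since p ≈ 0.0088 < α = 0.05, reject H0; the evidence is statistically significant.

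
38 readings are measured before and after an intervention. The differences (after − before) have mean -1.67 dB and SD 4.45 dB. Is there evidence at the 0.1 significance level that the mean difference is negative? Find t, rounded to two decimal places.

-2.31

H0: μ_d = 0; H1: μ_d < 0 (paired t-test on the differences, left-tailed).
t = d̄/(s_d/√n) = -1.67/(4.45/√38) = -2.31
df = n − 1 = 37
p-value = P(T ≤ -2.31) ≈ 0.013
Since p ≈ 0.013 < α = 0.1, reject H0; the data support H1.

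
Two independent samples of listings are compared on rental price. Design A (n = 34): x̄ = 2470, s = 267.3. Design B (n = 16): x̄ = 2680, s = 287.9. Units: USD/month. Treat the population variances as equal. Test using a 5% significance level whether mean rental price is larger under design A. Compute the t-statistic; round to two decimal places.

Let group 1 = design A, group 2 = design B. H0: μ_1 = μ_2; H1: μ_1 > μ_2 (two-sample pooled-variance t-test, right-tailed).
s_p² = [(34−1)·267.3² + (16−1)·287.9²]/(34+16−2) = 75023.4
t = (2470 − 2680)/√[75023.4·(1/34 + 1/16)] = -2.53
df = n₁ + n₂ − 2 = 48
p-value = P(T ≥ -2.53) ≈ 0.993
Since p ≈ 0.993 > α = 0.05, fail to reject H0; the data do not provide sufficient evidence against H0.

-2.53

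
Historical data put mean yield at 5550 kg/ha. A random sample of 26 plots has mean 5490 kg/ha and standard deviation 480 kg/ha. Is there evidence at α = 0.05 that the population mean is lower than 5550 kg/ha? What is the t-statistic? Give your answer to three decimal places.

H0: μ = 5550; H1: μ < 5550 (one-sample t-test, left-tailed).
t = (x̄ − μ₀)/(s/√n) = (5490 − 5550)/(480/√26) = -0.637
df = n − 1 = 25
p-value = P(T ≤ -0.637) ≈ 0.265
Since p ≈ 0.265 > α = 0.05, fail to reject H0; the data do not provide sufficient evidence against H0.

-0.637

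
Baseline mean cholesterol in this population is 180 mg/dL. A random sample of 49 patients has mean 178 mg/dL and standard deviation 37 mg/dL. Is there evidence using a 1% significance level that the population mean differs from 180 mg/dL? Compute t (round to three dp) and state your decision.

H0: μ = 180; H1: μ ≠ 180 (one-sample t-test, two-sided).
t = (x̄ − μ₀)/(s/√n) = (178 − 180)/(37/√49) = -0.378
df = n − 1 = 48
Two-sided p-value ≈ 0.7068
Since p ≈ 0.7068 > α = 0.01, fail to reject H0; the evidence is not statistically significant.

t = -0.378; fail to reject H0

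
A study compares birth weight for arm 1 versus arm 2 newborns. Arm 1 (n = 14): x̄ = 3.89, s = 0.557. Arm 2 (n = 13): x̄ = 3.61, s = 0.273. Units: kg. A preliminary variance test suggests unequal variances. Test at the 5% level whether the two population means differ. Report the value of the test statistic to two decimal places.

Let group 1 = arm 1, group 2 = arm 2. H0: μ_1 = μ_2; H1: μ_1 ≠ μ_2 (Welch's two-sample t-test, two-sided).
t = (x̄_1 − x̄_2)/√(s_1²/n_1 + s_2²/n_2) = (3.89 − 3.61)/√(0.557²/14 + 0.273²/13) = 1.68
Welch–Satterthwaite df ≈ 19.20
Two-sided p-value ≈ 0.110
Since p ≈ 0.110 > α = 0.05, fail to reject H0; the evidence is not statistically significant.

1.68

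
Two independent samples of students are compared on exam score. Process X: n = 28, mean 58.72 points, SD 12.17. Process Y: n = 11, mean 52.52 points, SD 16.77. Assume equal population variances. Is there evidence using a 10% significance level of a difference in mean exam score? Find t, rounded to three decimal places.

Let group 1 = process X, group 2 = process Y. H0: μ_1 = μ_2; H1: μ_1 ≠ μ_2 (two-sample pooled-variance t-test, two-sided).
s_p² = [(28−1)·12.17² + (11−1)·16.77²]/(28+11−2) = 184.088
t = (58.72 − 52.52)/√[184.088·(1/28 + 1/11)] = 1.284
df = n₁ + n₂ − 2 = 37
Two-sided p-value ≈ 0.207
Since p ≈ 0.207 > α = 0.1, fail to reject H0; the evidence is not statistically significant.

1.284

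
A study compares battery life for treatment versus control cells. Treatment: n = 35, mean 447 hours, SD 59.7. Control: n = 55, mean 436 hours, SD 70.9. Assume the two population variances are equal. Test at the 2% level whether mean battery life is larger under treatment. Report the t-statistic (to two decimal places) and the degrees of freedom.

t = 0.76, df = 88

Let group 1 = treatment, group 2 = control. H0: μ_1 = μ_2; H1: μ_1 > μ_2 (two-sample pooled-variance t-test, right-tailed).
s_p² = [(35−1)·59.7² + (55−1)·70.9²]/(35+55−2) = 4461.67
t = (447 − 436)/√[4461.67·(1/35 + 1/55)] = 0.76
df = n₁ + n₂ − 2 = 88
p-value = P(T ≥ 0.76) ≈ 0.2242
Since p ≈ 0.2242 > α = 0.02, fail to reject H0; the evidence is not statistically significant.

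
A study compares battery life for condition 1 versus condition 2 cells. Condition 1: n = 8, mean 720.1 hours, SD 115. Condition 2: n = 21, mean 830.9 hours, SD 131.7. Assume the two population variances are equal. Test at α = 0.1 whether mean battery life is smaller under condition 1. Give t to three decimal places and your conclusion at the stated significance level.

Let group 1 = condition 1, group 2 = condition 2. H0: μ_1 = μ_2; H1: μ_1 < μ_2 (two-sample pooled-variance t-test, left-tailed).
s_p² = [(8−1)·115² + (21−1)·131.7²]/(8+21−2) = 16276.8
t = (720.1 − 830.9)/√[16276.8·(1/8 + 1/21)] = -2.090
df = n₁ + n₂ − 2 = 27
p-value = P(T ≤ -2.090) ≈ 0.0231
Since p ≈ 0.0231 < α = 0.1, reject H0; the data support H1.

t = -2.090; reject H0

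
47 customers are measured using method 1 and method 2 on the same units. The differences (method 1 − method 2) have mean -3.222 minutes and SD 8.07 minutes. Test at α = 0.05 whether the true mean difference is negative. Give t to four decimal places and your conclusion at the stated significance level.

t = -2.7372; reject H0

H0: μ_d = 0; H1: μ_d < 0 (paired t-test on the differences, left-tailed).
t = d̄/(s_d/√n) = -3.222/(8.07/√47) = -2.7372
df = n − 1 = 46
p-value = P(T ≤ -2.7372) ≈ 0.004
Since p ≈ 0.004 < α = 0.05, reject H0; the data support H1.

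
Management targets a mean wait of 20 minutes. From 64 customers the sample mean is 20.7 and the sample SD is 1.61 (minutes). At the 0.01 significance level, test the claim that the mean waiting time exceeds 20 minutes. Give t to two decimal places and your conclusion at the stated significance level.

H0: μ = 20; H1: μ > 20 (one-sample t-test, right-tailed).
t = (x̄ − μ₀)/(s/√n) = (20.7 − 20)/(1.61/√64) = 3.48
df = n − 1 = 63
p-value = P(T ≥ 3.48) ≈ 0.0005
Since p ≈ 0.0005 < α = 0.01, reject H0; the data support H1.

t = 3.48; reject H0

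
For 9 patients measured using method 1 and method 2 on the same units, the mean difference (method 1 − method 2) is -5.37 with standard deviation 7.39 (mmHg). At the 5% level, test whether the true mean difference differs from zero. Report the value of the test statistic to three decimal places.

H0: μ_d = 0; H1: μ_d ≠ 0 (paired t-test on the differences, two-sided).
t = d̄/(s_d/√n) = -5.37/(7.39/√9) = -2.180
df = n − 1 = 8
Two-sided p-value ≈ 0.0609
Since p ≈ 0.0609 > α = 0.05, fail to reject H0; the data do not provide sufficient evidence against H0.

-2.180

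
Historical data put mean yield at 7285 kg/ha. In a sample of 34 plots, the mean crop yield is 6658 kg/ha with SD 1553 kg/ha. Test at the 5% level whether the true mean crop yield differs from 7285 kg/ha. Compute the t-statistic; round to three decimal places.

-2.354

H0: μ = 7285; H1: μ ≠ 7285 (one-sample t-test, two-sided).
t = (x̄ − μ₀)/(s/√n) = (6658 − 7285)/(1553/√34) = -2.354
df = n − 1 = 33
Two-sided p-value ≈ 0.025
Since p ≈ 0.025 < α = 0.05, reject H0; the evidence is statistically significant.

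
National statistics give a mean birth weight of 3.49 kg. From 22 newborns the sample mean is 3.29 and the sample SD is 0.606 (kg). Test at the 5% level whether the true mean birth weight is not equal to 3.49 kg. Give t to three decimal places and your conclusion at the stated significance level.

t = -1.548; fail to reject H0

H0: μ = 3.49; H1: μ ≠ 3.49 (one-sample t-test, two-sided).
t = (x̄ − μ₀)/(s/√n) = (3.29 − 3.49)/(0.606/√22) = -1.548
df = n − 1 = 21
Two-sided p-value ≈ 0.1366
Since p ≈ 0.1366 > α = 0.05, fail to reject H0; the data do not provide sufficient evidence against H0.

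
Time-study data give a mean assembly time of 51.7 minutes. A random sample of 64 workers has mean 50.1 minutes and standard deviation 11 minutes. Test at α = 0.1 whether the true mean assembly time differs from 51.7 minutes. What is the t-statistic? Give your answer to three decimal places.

H0: μ = 51.7; H1: μ ≠ 51.7 (one-sample t-test, two-sided).
t = (x̄ − μ₀)/(s/√n) = (50.1 − 51.7)/(11/√64) = -1.164
df = n − 1 = 63
Two-sided p-value ≈ 0.2490
Since p ≈ 0.2490 > α = 0.1, fail to reject H0; the data do not provide sufficient evidence against H0.

-1.164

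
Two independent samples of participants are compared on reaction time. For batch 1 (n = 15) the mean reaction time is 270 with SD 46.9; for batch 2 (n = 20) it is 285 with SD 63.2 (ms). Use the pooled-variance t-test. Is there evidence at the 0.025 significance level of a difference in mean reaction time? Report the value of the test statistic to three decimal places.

Let group 1 = batch 1, group 2 = batch 2. H0: μ_1 = μ_2; H1: μ_1 ≠ μ_2 (two-sample pooled-variance t-test, two-sided).
s_p² = [(15−1)·46.9² + (20−1)·63.2²]/(15+20−2) = 3232.88
t = (270 − 285)/√[3232.88·(1/15 + 1/20)] = -0.772
df = n₁ + n₂ − 2 = 33
Two-sided p-value ≈ 0.4454
Since p ≈ 0.4454 > α = 0.025, fail to reject H0; the data do not provide sufficient evidence against H0.

-0.772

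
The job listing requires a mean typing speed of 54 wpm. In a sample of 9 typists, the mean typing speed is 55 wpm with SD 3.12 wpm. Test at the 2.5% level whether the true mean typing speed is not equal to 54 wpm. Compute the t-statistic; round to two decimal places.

H0: μ = 54; H1: μ ≠ 54 (one-sample t-test, two-sided).
t = (x̄ − μ₀)/(s/√n) = (55 − 54)/(3.12/√9) = 0.96
df = n − 1 = 8
Two-sided p-value ≈ 0.364
Since p ≈ 0.364 > α = 0.025, fail to reject H0; the evidence is not statistically significant.

0.96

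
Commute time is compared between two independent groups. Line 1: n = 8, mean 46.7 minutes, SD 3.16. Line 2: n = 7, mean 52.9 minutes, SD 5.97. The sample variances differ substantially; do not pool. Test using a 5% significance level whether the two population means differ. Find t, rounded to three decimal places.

-2.462

Let group 1 = line 1, group 2 = line 2. H0: μ_1 = μ_2; H1: μ_1 ≠ μ_2 (Welch's two-sample t-test, two-sided).
t = (x̄_1 − x̄_2)/√(s_1²/n_1 + s_2²/n_2) = (46.7 − 52.9)/√(3.16²/8 + 5.97²/7) = -2.462
Welch–Satterthwaite df ≈ 8.85
Two-sided p-value ≈ 0.0365
Since p ≈ 0.0365 < α = 0.05, reject H0; the data support H1.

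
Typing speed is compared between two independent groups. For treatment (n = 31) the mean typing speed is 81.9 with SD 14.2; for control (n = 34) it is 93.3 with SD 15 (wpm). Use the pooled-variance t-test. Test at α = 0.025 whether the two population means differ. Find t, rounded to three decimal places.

Let group 1 = treatment, group 2 = control. H0: μ_1 = μ_2; H1: μ_1 ≠ μ_2 (two-sample pooled-variance t-test, two-sided).
s_p² = [(31−1)·14.2² + (34−1)·15²]/(31+34−2) = 213.876
t = (81.9 − 93.3)/√[213.876·(1/31 + 1/34)] = -3.139
df = n₁ + n₂ − 2 = 63
Two-sided p-value ≈ 0.0026
Since p ≈ 0.0026 < α = 0.025, reject H0; the data support H1.

-3.139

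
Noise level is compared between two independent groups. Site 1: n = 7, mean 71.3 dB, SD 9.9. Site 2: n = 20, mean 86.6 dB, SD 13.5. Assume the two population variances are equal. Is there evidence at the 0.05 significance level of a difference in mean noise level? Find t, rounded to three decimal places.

Let group 1 = site 1, group 2 = site 2. H0: μ_1 = μ_2; H1: μ_1 ≠ μ_2 (two-sample pooled-variance t-test, two-sided).
s_p² = [(7−1)·9.9² + (20−1)·13.5²]/(7+20−2) = 162.032
t = (71.3 − 86.6)/√[162.032·(1/7 + 1/20)] = -2.737
df = n₁ + n₂ − 2 = 25
Two-sided p-value ≈ 0.0112
Since p ≈ 0.0112 < α = 0.05, reject H0; the data support H1.

-2.737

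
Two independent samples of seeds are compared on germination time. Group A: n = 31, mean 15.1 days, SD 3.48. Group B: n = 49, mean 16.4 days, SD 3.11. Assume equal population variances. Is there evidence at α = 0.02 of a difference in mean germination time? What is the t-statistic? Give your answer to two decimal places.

-1.74

Let group 1 = group A, group 2 = group B. H0: μ_1 = μ_2; H1: μ_1 ≠ μ_2 (two-sample pooled-variance t-test, two-sided).
s_p² = [(31−1)·3.48² + (49−1)·3.11²]/(31+49−2) = 10.6099
t = (15.1 − 16.4)/√[10.6099·(1/31 + 1/49)] = -1.74
df = n₁ + n₂ − 2 = 78
Two-sided p-value ≈ 0.0860
Since p ≈ 0.0860 > α = 0.02, fail to reject H0; the data do not provide sufficient evidence against H0.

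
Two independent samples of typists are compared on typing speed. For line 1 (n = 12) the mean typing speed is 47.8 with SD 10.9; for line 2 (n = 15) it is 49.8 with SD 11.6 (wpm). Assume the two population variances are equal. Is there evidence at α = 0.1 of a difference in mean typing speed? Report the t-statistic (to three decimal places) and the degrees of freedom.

t = -0.457, df = 25

Let group 1 = line 1, group 2 = line 2. H0: μ_1 = μ_2; H1: μ_1 ≠ μ_2 (two-sample pooled-variance t-test, two-sided).
s_p² = [(12−1)·10.9² + (15−1)·11.6²]/(12+15−2) = 127.63
t = (47.8 − 49.8)/√[127.63·(1/12 + 1/15)] = -0.457
df = n₁ + n₂ − 2 = 25
Two-sided p-value ≈ 0.6515
Since p ≈ 0.6515 > α = 0.1, fail to reject H0; the data do not provide sufficient evidence against H0.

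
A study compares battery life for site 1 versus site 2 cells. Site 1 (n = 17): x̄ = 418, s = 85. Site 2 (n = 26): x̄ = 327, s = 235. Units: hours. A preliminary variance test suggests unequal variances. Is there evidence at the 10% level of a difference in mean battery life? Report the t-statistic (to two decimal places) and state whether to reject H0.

Let group 1 = site 1, group 2 = site 2. H0: μ_1 = μ_2; H1: μ_1 ≠ μ_2 (Welch's two-sample t-test, two-sided).
t = (x̄_1 − x̄_2)/√(s_1²/n_1 + s_2²/n_2) = (418 − 327)/√(85²/17 + 235²/26) = 1.80
Welch–Satterthwaite df ≈ 33.89
Two-sided p-value ≈ 0.080
Since p ≈ 0.080 < α = 0.1, reject H0; the evidence is statistically significant.

t = 1.80; reject H0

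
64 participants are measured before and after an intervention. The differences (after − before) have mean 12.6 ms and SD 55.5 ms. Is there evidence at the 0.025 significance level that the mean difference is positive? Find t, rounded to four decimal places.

1.8162

H0: μ_d = 0; H1: μ_d > 0 (paired t-test on the differences, right-tailed).
t = d̄/(s_d/√n) = 12.6/(55.5/√64) = 1.8162
df = n − 1 = 63
p-value = P(T ≥ 1.8162) ≈ 0.0370
Since p ≈ 0.0370 > α = 0.025, fail to reject H0; the evidence is not statistically significant.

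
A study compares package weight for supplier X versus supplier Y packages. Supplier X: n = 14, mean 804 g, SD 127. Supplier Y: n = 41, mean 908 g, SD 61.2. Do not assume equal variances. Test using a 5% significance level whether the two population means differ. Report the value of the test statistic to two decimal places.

-2.95

Let group 1 = supplier X, group 2 = supplier Y. H0: μ_1 = μ_2; H1: μ_1 ≠ μ_2 (Welch's two-sample t-test, two-sided).
t = (x̄_1 − x̄_2)/√(s_1²/n_1 + s_2²/n_2) = (804 − 908)/√(127²/14 + 61.2²/41) = -2.95
Welch–Satterthwaite df ≈ 15.11
Two-sided p-value ≈ 0.0099
Since p ≈ 0.0099 < α = 0.05, reject H0; the evidence is statistically significant.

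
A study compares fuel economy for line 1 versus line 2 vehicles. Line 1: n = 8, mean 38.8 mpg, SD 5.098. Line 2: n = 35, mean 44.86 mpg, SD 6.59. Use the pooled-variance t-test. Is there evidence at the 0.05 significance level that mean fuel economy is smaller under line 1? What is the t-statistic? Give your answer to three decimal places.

-2.431

Let group 1 = line 1, group 2 = line 2. H0: μ_1 = μ_2; H1: μ_1 < μ_2 (two-sample pooled-variance t-test, left-tailed).
s_p² = [(8−1)·5.098² + (35−1)·6.59²]/(8+35−2) = 40.4508
t = (38.8 − 44.86)/√[40.4508·(1/8 + 1/35)] = -2.431
df = n₁ + n₂ − 2 = 41
p-value = P(T ≤ -2.431) ≈ 0.0097
Since p ≈ 0.0097 < α = 0.05, reject H0; the data support H1.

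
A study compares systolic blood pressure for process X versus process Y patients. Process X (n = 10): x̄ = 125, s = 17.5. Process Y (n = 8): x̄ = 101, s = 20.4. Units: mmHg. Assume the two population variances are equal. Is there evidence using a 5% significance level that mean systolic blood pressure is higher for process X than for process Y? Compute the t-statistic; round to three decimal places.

2.688

Let group 1 = process X, group 2 = process Y. H0: μ_1 = μ_2; H1: μ_1 > μ_2 (two-sample pooled-variance t-test, right-tailed).
s_p² = [(10−1)·17.5² + (8−1)·20.4²]/(10+8−2) = 354.336
t = (125 − 101)/√[354.336·(1/10 + 1/8)] = 2.688
df = n₁ + n₂ − 2 = 16
p-value = P(T ≥ 2.688) ≈ 0.008
Since p ≈ 0.008 < α = 0.05, reject H0; the evidence is statistically significant.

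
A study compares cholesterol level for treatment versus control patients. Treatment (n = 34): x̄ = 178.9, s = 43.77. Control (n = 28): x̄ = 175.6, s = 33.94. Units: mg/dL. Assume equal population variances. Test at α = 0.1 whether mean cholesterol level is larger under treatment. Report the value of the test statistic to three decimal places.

Let group 1 = treatment, group 2 = control. H0: μ_1 = μ_2; H1: μ_1 > μ_2 (two-sample pooled-variance t-test, right-tailed).
s_p² = [(34−1)·43.77² + (28−1)·33.94²]/(34+28−2) = 1572.06
t = (178.9 − 175.6)/√[1572.06·(1/34 + 1/28)] = 0.326
df = n₁ + n₂ − 2 = 60
p-value = P(T ≥ 0.326) ≈ 0.373
Since p ≈ 0.373 > α = 0.1, fail to reject H0; the evidence is not statistically significant.

0.326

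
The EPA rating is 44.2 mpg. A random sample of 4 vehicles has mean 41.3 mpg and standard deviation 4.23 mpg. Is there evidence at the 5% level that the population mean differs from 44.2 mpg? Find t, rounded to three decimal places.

H0: μ = 44.2; H1: μ ≠ 44.2 (one-sample t-test, two-sided).
t = (x̄ − μ₀)/(s/√n) = (41.3 − 44.2)/(4.23/√4) = -1.371
df = n − 1 = 3
Two-sided p-value ≈ 0.2639
Since p ≈ 0.2639 > α = 0.05, fail to reject H0; the evidence is not statistically significant.

-1.371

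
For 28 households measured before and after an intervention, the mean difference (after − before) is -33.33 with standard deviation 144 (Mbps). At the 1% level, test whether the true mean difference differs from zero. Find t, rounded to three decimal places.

H0: μ_d = 0; H1: μ_d ≠ 0 (paired t-test on the differences, two-sided).
t = d̄/(s_d/√n) = -33.33/(144/√28) = -1.225
df = n − 1 = 27
Two-sided p-value ≈ 0.231
Since p ≈ 0.231 > α = 0.01, fail to reject H0; the evidence is not statistically significant.

-1.225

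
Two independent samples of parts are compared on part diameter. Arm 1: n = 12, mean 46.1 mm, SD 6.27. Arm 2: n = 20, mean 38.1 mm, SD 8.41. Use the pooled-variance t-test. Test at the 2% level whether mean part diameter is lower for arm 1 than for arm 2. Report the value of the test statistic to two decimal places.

2.85

Let group 1 = arm 1, group 2 = arm 2. H0: μ_1 = μ_2; H1: μ_1 < μ_2 (two-sample pooled-variance t-test, left-tailed).
s_p² = [(12−1)·6.27² + (20−1)·8.41²]/(12+20−2) = 59.2092
t = (46.1 − 38.1)/√[59.2092·(1/12 + 1/20)] = 2.85
df = n₁ + n₂ − 2 = 30
p-value = P(T ≤ 2.85) ≈ 0.9961
Since p ≈ 0.9961 > α = 0.02, fail to reject H0; the evidence is not statistically significant.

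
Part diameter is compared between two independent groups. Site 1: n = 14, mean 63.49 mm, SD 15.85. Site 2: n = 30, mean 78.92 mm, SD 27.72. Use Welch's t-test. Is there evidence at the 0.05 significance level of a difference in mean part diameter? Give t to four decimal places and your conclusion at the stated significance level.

Let group 1 = site 1, group 2 = site 2. H0: μ_1 = μ_2; H1: μ_1 ≠ μ_2 (Welch's two-sample t-test, two-sided).
t = (x̄_1 − x̄_2)/√(s_1²/n_1 + s_2²/n_2) = (63.49 − 78.92)/√(15.85²/14 + 27.72²/30) = -2.3379
Welch–Satterthwaite df ≈ 40.03
Two-sided p-value ≈ 0.0245
Since p ≈ 0.0245 < α = 0.05, reject H0; the data support H1.

t = -2.3379; reject H0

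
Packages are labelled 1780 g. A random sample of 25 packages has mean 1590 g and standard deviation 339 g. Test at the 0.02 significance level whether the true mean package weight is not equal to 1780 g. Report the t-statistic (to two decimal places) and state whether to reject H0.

H0: μ = 1780; H1: μ ≠ 1780 (one-sample t-test, two-sided).
t = (x̄ − μ₀)/(s/√n) = (1590 − 1780)/(339/√25) = -2.80
df = n − 1 = 24
Two-sided p-value ≈ 0.010
Since p ≈ 0.010 < α = 0.02, reject H0; the evidence is statistically significant.

t = -2.80; reject H0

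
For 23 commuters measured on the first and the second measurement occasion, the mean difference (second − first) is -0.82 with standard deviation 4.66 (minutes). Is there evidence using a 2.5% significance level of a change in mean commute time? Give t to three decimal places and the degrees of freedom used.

t = -0.844, df = 22

H0: μ_d = 0; H1: μ_d ≠ 0 (paired t-test on the differences, two-sided).
t = d̄/(s_d/√n) = -0.82/(4.66/√23) = -0.844
df = n − 1 = 22
Two-sided p-value ≈ 0.408
Since p ≈ 0.408 > α = 0.025, fail to reject H0; the evidence is not statistically significant.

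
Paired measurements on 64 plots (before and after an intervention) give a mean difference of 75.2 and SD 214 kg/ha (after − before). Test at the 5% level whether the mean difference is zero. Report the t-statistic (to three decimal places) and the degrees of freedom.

H0: μ_d = 0; H1: μ_d ≠ 0 (paired t-test on the differences, two-sided).
t = d̄/(s_d/√n) = 75.2/(214/√64) = 2.811
df = n − 1 = 63
Two-sided p-value ≈ 0.0066
Since p ≈ 0.0066 < α = 0.05, reject H0; the data support H1.

t = 2.811, df = 63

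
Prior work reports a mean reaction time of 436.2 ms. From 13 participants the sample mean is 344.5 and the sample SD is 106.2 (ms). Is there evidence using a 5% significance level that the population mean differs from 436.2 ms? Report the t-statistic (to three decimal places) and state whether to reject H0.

t = -3.113; reject H0

H0: μ = 436.2; H1: μ ≠ 436.2 (one-sample t-test, two-sided).
t = (x̄ − μ₀)/(s/√n) = (344.5 − 436.2)/(106.2/√13) = -3.113
df = n − 1 = 12
Two-sided p-value ≈ 0.009
Since p ≈ 0.009 < α = 0.05, reject H0; the evidence is statistically significant.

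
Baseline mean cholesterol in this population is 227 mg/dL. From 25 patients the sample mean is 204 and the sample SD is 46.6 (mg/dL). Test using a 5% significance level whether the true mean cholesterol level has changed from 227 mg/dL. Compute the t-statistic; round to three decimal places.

-2.468

H0: μ = 227; H1: μ ≠ 227 (one-sample t-test, two-sided).
t = (x̄ − μ₀)/(s/√n) = (204 − 227)/(46.6/√25) = -2.468
df = n − 1 = 24
Two-sided p-value ≈ 0.0211
Since p ≈ 0.0211 < α = 0.05, reject H0; the data support H1.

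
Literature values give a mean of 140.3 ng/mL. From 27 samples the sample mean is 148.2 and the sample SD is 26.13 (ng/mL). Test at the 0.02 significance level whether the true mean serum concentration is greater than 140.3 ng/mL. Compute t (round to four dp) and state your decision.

t = 1.5710; fail to reject H0

H0: μ = 140.3; H1: μ > 140.3 (one-sample t-test, right-tailed).
t = (x̄ − μ₀)/(s/√n) = (148.2 − 140.3)/(26.13/√27) = 1.5710
df = n − 1 = 26
p-value = P(T ≥ 1.5710) ≈ 0.064
Since p ≈ 0.064 > α = 0.02, fail to reject H0; the evidence is not statistically significant.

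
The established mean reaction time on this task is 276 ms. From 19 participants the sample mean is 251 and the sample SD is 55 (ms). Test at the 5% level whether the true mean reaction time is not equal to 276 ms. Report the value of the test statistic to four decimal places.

H0: μ = 276; H1: μ ≠ 276 (one-sample t-test, two-sided).
t = (x̄ − μ₀)/(s/√n) = (251 − 276)/(55/√19) = -1.9813
df = n − 1 = 18
Two-sided p-value ≈ 0.063
Since p ≈ 0.063 > α = 0.05, fail to reject H0; the data do not provide sufficient evidence against H0.

-1.9813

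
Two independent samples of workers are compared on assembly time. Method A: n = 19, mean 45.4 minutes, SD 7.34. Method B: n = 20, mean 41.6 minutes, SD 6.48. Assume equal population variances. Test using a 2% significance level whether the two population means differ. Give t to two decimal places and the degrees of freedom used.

Let group 1 = method A, group 2 = method B. H0: μ_1 = μ_2; H1: μ_1 ≠ μ_2 (two-sample pooled-variance t-test, two-sided).
s_p² = [(19−1)·7.34² + (20−1)·6.48²]/(19+20−2) = 47.7724
t = (45.4 − 41.6)/√[47.7724·(1/19 + 1/20)] = 1.72
df = n₁ + n₂ − 2 = 37
Two-sided p-value ≈ 0.0945
Since p ≈ 0.0945 > α = 0.02, fail to reject H0; the data do not provide sufficient evidence against H0.

t = 1.72, df = 37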